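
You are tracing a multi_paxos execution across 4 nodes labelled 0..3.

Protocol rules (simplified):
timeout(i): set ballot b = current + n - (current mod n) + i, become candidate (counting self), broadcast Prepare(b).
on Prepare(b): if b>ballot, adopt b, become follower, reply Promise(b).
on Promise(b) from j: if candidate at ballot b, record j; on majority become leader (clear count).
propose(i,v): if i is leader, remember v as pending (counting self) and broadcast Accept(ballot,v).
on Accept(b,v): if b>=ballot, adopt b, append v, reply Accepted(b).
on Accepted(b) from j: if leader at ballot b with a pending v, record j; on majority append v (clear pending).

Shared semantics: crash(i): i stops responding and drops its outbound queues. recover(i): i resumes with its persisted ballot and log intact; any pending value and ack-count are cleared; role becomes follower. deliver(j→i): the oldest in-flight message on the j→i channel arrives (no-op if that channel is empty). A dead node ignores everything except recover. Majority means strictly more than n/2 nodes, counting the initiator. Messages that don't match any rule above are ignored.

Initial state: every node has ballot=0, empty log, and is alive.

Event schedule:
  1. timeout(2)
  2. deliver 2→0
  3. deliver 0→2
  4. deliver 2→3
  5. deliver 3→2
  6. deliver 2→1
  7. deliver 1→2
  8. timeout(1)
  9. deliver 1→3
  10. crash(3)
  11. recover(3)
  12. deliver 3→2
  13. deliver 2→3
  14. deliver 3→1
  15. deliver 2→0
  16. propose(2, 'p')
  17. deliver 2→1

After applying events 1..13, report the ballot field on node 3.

after 1 — timeout(2): n2:cand/b6/[-]
after 2 — deliver 2→0: n0:foll/b6/[-]
after 3 — deliver 0→2: ·
after 4 — deliver 2→3: n3:foll/b6/[-]
after 5 — deliver 3→2: n2:lead/b6/[-]
after 6 — deliver 2→1: n1:foll/b6/[-]
after 7 — deliver 1→2: ·
after 8 — timeout(1): n1:cand/b9/[-]
after 9 — deliver 1→3: n3:foll/b9/[-]
after 10 — crash(3): n3:✗foll/b9/[-]
after 11 — recover(3): n3:foll/b9/[-]
after 12 — deliver 3→2: ·
after 13 — deliver 2→3: ·

9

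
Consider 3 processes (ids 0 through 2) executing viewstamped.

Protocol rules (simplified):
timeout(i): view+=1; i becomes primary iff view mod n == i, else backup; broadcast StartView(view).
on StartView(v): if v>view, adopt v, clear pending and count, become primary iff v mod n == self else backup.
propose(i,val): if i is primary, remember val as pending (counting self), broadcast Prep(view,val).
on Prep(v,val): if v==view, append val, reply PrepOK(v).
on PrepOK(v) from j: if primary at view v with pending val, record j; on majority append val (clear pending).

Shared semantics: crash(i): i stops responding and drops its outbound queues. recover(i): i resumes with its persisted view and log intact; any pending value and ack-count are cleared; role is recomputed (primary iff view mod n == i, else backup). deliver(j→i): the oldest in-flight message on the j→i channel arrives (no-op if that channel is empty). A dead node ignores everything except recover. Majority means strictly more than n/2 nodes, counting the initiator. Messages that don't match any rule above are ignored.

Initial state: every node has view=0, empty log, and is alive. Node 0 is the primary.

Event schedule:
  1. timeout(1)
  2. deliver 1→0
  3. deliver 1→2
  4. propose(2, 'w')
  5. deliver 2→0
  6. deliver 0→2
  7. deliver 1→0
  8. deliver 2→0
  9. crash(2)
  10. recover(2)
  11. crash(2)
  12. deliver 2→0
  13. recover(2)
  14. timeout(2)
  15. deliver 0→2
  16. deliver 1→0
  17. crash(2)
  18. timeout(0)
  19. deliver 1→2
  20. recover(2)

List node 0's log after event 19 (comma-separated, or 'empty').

empty

[1] timeout(1) → N1(prim v1 [-])
[2] deliver 1→0 → N0(back v1 [-])
[3] deliver 1→2 → N2(back v1 [-])
[4] propose(2,'w') → ∅
[5] deliver 2→0 → ∅
[6] deliver 0→2 → ∅
[7] deliver 1→0 → ∅
[8] deliver 2→0 → ∅
[9] crash(2) → N2(✗back v1 [-])
[10] recover(2) → N2(back v1 [-])
[11] crash(2) → N2(✗back v1 [-])
[12] deliver 2→0 → ∅
[13] recover(2) → N2(back v1 [-])
[14] timeout(2) → N2(prim v2 [-])
[15] deliver 0→2 → ∅
[16] deliver 1→0 → ∅
[17] crash(2) → N2(✗prim v2 [-])
[18] timeout(0) → N0(back v2 [-])
[19] deliver 1→2 → ∅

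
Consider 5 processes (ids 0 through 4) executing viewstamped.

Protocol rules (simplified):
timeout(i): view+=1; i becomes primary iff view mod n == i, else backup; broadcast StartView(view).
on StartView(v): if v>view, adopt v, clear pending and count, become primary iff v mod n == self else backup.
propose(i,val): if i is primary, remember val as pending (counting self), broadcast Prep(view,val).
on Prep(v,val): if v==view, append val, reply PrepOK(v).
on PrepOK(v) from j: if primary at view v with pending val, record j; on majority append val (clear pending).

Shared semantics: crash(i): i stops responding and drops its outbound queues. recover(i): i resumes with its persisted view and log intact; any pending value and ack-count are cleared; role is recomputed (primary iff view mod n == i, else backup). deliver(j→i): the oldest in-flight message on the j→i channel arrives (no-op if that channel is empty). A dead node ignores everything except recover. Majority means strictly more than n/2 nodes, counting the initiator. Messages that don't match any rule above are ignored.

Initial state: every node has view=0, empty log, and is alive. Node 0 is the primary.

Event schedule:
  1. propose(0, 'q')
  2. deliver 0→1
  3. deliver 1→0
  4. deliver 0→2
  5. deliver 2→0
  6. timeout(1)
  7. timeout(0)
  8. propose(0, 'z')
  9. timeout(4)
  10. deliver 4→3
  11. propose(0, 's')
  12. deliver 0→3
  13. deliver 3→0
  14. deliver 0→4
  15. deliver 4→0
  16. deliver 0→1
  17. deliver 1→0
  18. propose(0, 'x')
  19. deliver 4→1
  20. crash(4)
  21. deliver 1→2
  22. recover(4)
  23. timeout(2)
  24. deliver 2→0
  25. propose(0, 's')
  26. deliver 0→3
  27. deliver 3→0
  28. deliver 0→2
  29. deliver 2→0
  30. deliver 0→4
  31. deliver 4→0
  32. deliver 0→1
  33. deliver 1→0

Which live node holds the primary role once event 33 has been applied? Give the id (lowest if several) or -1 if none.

[1] propose(0,'q') → ∅
[2] deliver 0→1 → N1(back v0 [q])
[3] deliver 1→0 → ∅
[4] deliver 0→2 → N2(back v0 [q])
[5] deliver 2→0 → N0(prim v0 [q])
[6] timeout(1) → N1(prim v1 [q])
[7] timeout(0) → N0(back v1 [q])
[8] propose(0,'z') → ∅
[9] timeout(4) → N4(back v1 [-])
[10] deliver 4→3 → N3(back v1 [-])
[11] propose(0,'s') → ∅
[12] deliver 0→3 → ∅
[13] deliver 3→0 → ∅
[14] deliver 0→4 → ∅
[15] deliver 4→0 → ∅
[16] deliver 0→1 → ∅
[17] deliver 1→0 → ∅
[18] propose(0,'x') → ∅
[19] deliver 4→1 → ∅
[20] crash(4) → N4(✗back v1 [-])
[21] deliver 1→2 → N2(back v1 [q])
[22] recover(4) → N4(back v1 [-])
[23] timeout(2) → N2(prim v2 [q])
[24] deliver 2→0 → N0(back v2 [q])
[25] propose(0,'s') → ∅
[26] deliver 0→3 → ∅
[27] deliver 3→0 → ∅
[28] deliver 0→2 → ∅
[29] deliver 2→0 → ∅
[30] deliver 0→4 → ∅
[31] deliver 4→0 → ∅
[32] deliver 0→1 → ∅
[33] deliver 1→0 → ∅

1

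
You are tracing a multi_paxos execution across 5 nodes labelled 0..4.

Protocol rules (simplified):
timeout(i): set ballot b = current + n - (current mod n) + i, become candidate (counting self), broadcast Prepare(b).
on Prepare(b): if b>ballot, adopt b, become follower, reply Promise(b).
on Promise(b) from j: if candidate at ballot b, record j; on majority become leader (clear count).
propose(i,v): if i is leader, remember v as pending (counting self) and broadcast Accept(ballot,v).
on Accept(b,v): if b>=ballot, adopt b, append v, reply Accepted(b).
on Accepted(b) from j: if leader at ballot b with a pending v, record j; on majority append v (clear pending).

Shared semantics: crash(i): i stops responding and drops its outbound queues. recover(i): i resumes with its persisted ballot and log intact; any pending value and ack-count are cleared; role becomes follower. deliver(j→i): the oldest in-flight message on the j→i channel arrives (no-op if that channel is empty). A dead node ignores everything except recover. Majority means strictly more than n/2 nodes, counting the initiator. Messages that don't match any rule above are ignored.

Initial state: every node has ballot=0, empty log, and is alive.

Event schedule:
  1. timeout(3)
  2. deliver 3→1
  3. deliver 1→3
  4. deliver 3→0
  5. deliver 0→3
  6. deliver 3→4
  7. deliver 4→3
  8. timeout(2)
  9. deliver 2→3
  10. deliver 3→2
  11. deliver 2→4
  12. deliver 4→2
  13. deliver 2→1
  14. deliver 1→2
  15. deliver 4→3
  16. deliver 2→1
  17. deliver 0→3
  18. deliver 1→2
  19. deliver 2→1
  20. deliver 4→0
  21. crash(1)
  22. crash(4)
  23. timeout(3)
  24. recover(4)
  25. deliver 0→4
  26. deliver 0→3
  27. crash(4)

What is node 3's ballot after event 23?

13

1. timeout(3):  <3:cand b8 ->
2. deliver 3→1:  <1:foll b8 ->
3. deliver 1→3:  nop
4. deliver 3→0:  <0:foll b8 ->
5. deliver 0→3:  <3:lead b8 ->
6. deliver 3→4:  <4:foll b8 ->
7. deliver 4→3:  nop
8. timeout(2):  <2:cand b7 ->
9. deliver 2→3:  nop
10. deliver 3→2:  <2:foll b8 ->
11. deliver 2→4:  nop
12. deliver 4→2:  nop
13. deliver 2→1:  nop
14. deliver 1→2:  nop
15. deliver 4→3:  nop
16. deliver 2→1:  nop
17. deliver 0→3:  nop
18. deliver 1→2:  nop
19. deliver 2→1:  nop
20. deliver 4→0:  nop
21. crash(1):  <1:✗foll b8 ->
22. crash(4):  <4:✗foll b8 ->
23. timeout(3):  <3:cand b13 ->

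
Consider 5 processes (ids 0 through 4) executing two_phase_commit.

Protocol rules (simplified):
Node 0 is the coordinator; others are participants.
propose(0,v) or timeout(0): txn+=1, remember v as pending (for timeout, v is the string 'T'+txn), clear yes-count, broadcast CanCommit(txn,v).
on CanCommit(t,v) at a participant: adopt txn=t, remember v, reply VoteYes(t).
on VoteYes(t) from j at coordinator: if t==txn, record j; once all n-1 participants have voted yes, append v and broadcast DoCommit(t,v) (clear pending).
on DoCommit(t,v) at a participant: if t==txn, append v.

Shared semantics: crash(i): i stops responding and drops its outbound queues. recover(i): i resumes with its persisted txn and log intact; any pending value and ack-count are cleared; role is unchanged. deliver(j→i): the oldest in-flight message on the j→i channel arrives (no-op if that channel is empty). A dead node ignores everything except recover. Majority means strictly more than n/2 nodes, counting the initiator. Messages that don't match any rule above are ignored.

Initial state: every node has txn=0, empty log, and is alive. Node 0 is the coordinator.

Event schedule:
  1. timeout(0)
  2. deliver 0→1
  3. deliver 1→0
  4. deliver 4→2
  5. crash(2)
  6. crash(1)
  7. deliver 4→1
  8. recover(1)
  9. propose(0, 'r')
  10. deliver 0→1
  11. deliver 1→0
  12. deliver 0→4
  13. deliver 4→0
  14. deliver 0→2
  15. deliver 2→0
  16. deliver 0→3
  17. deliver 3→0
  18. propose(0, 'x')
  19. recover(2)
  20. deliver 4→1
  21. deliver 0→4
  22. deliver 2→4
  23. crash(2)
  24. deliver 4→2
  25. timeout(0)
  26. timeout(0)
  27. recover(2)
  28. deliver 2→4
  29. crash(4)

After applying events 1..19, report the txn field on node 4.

1. timeout(0):  <0:coor t1 ->
2. deliver 0→1:  <1:part t1 ->
3. deliver 1→0:  nop
4. deliver 4→2:  nop
5. crash(2):  <2:✗part t0 ->
6. crash(1):  <1:✗part t1 ->
7. deliver 4→1:  nop
8. recover(1):  <1:part t1 ->
9. propose(0,'r'):  <0:coor t2 ->
10. deliver 0→1:  <1:part t2 ->
11. deliver 1→0:  nop
12. deliver 0→4:  <4:part t1 ->
13. deliver 4→0:  nop
14. deliver 0→2:  nop
15. deliver 2→0:  nop
16. deliver 0→3:  <3:part t1 ->
17. deliver 3→0:  nop
18. propose(0,'x'):  <0:coor t3 ->
19. recover(2):  <2:part t0 ->

1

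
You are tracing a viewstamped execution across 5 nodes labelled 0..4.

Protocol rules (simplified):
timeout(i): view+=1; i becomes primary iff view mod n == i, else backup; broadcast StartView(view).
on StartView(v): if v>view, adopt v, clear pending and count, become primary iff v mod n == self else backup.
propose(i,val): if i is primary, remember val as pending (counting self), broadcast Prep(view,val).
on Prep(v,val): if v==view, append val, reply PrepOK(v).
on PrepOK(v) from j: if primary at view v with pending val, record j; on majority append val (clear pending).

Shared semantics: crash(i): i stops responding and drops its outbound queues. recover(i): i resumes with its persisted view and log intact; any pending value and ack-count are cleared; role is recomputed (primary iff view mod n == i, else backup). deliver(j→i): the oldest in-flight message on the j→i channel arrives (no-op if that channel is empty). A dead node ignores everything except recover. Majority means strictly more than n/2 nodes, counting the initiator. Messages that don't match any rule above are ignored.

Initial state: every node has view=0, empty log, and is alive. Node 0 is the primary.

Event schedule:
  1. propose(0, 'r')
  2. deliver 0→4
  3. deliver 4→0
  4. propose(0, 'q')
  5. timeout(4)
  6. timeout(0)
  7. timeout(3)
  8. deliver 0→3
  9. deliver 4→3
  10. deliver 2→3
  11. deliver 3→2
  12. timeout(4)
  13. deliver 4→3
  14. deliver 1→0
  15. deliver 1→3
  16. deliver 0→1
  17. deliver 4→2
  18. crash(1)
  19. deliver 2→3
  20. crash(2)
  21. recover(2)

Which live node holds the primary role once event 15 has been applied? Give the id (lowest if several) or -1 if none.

-1

step 1 propose(0,'r'): —
step 2 deliver 0→4: 4={back,v=0,log=r}
step 3 deliver 4→0: —
step 4 propose(0,'q'): —
step 5 timeout(4): 4={back,v=1,log=r}
step 6 timeout(0): 0={back,v=1,log=-}
step 7 timeout(3): 3={back,v=1,log=-}
step 8 deliver 0→3: —
step 9 deliver 4→3: —
step 10 deliver 2→3: —
step 11 deliver 3→2: 2={back,v=1,log=-}
step 12 timeout(4): 4={back,v=2,log=r}
step 13 deliver 4→3: 3={back,v=2,log=-}
step 14 deliver 1→0: —
step 15 deliver 1→3: —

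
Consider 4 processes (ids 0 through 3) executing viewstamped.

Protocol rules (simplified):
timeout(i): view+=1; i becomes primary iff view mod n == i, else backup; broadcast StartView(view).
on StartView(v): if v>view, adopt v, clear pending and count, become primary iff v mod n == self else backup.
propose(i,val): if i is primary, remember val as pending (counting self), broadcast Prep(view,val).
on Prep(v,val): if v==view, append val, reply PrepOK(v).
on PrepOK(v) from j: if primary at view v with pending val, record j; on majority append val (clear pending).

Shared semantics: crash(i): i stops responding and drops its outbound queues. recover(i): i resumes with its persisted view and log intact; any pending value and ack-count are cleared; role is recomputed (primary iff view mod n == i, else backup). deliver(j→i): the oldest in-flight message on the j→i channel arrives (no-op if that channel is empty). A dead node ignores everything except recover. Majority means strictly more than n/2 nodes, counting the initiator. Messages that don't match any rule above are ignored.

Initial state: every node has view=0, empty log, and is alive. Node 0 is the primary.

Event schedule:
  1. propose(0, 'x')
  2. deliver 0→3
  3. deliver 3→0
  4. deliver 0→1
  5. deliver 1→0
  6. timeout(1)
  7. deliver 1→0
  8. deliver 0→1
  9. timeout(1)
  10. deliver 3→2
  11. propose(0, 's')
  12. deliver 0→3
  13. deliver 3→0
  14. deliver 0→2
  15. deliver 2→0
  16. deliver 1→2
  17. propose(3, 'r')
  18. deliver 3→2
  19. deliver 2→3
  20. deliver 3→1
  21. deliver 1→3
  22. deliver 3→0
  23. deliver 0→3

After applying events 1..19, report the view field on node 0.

1

[1] propose(0,'x') → ∅
[2] deliver 0→3 → N3(back v0 [x])
[3] deliver 3→0 → ∅
[4] deliver 0→1 → N1(back v0 [x])
[5] deliver 1→0 → N0(prim v0 [x])
[6] timeout(1) → N1(prim v1 [x])
[7] deliver 1→0 → N0(back v1 [x])
[8] deliver 0→1 → ∅
[9] timeout(1) → N1(back v2 [x])
[10] deliver 3→2 → ∅
[11] propose(0,'s') → ∅
[12] deliver 0→3 → ∅
[13] deliver 3→0 → ∅
[14] deliver 0→2 → N2(back v0 [x])
[15] deliver 2→0 → ∅
[16] deliver 1→2 → N2(back v1 [x])
[17] propose(3,'r') → ∅
[18] deliver 3→2 → ∅
[19] deliver 2→3 → ∅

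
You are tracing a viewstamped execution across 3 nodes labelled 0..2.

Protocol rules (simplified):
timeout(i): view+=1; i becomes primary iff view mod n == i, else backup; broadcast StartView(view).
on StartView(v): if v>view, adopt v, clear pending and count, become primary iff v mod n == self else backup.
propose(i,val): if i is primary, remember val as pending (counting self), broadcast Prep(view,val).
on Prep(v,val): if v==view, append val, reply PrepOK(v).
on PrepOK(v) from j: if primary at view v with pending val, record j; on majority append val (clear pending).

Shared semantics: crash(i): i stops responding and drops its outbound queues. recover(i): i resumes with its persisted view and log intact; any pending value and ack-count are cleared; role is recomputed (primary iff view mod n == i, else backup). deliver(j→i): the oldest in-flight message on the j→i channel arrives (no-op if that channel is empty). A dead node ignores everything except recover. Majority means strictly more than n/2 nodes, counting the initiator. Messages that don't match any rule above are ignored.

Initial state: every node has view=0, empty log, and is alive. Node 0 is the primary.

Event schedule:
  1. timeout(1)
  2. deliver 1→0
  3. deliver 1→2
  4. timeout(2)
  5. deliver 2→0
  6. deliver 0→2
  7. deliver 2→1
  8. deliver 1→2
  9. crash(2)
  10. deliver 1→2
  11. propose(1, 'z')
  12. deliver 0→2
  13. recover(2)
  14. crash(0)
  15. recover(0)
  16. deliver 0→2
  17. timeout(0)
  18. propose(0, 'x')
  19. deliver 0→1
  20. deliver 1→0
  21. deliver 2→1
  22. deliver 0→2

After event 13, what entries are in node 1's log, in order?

empty

1. timeout(1):  <1:prim v1 ->
2. deliver 1→0:  <0:back v1 ->
3. deliver 1→2:  <2:back v1 ->
4. timeout(2):  <2:prim v2 ->
5. deliver 2→0:  <0:back v2 ->
6. deliver 0→2:  nop
7. deliver 2→1:  <1:back v2 ->
8. deliver 1→2:  nop
9. crash(2):  <2:✗prim v2 ->
10. deliver 1→2:  nop
11. propose(1,'z'):  nop
12. deliver 0→2:  nop
13. recover(2):  <2:prim v2 ->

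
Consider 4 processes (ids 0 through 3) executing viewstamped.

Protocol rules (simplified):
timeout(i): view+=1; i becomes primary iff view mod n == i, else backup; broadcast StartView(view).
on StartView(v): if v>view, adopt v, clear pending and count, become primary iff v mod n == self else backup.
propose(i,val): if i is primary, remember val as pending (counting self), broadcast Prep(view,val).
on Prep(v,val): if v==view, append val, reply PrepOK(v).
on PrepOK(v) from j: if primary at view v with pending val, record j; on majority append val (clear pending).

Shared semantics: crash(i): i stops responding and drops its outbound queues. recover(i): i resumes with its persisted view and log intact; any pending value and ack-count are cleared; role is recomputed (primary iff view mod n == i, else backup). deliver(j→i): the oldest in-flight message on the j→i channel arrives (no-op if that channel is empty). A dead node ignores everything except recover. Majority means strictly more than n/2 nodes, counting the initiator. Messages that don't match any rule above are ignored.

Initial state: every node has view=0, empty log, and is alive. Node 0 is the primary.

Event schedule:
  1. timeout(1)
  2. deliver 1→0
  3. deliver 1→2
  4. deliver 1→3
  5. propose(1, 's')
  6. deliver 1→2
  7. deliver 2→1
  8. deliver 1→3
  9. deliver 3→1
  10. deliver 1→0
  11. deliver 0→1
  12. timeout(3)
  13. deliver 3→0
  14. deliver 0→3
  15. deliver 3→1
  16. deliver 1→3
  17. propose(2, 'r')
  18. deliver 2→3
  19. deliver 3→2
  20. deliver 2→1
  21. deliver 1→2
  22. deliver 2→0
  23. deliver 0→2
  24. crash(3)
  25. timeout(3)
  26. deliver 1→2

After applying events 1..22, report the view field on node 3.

[1] timeout(1) → N1(prim v1 [-])
[2] deliver 1→0 → N0(back v1 [-])
[3] deliver 1→2 → N2(back v1 [-])
[4] deliver 1→3 → N3(back v1 [-])
[5] propose(1,'s') → ∅
[6] deliver 1→2 → N2(back v1 [s])
[7] deliver 2→1 → ∅
[8] deliver 1→3 → N3(back v1 [s])
[9] deliver 3→1 → N1(prim v1 [s])
[10] deliver 1→0 → N0(back v1 [s])
[11] deliver 0→1 → ∅
[12] timeout(3) → N3(back v2 [s])
[13] deliver 3→0 → N0(back v2 [s])
[14] deliver 0→3 → ∅
[15] deliver 3→1 → N1(back v2 [s])
[16] deliver 1→3 → ∅
[17] propose(2,'r') → ∅
[18] deliver 2→3 → ∅
[19] deliver 3→2 → N2(prim v2 [s])
[20] deliver 2→1 → ∅
[21] deliver 1→2 → ∅
[22] deliver 2→0 → ∅

2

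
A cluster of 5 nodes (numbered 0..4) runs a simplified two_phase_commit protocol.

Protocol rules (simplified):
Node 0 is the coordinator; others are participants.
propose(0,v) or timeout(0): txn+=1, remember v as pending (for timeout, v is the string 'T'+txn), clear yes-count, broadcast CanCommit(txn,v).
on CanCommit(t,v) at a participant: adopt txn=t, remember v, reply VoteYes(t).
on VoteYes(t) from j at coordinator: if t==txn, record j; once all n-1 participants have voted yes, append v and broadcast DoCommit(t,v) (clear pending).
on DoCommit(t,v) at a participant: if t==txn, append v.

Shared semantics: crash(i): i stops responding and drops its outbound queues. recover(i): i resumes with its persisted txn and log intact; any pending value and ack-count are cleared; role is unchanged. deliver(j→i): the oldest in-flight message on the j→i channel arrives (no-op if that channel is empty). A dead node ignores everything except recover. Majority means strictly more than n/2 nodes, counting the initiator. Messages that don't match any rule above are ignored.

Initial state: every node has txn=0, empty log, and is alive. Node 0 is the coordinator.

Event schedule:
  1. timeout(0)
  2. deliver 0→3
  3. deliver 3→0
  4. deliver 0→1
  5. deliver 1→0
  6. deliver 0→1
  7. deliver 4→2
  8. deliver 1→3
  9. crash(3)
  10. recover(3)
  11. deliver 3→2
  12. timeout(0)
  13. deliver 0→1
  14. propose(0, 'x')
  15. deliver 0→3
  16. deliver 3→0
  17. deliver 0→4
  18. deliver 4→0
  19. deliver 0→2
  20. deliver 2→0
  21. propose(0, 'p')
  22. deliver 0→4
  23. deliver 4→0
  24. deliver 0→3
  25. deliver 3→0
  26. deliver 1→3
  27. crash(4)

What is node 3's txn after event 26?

[1] timeout(0) → N0(coor t1 [-])
[2] deliver 0→3 → N3(part t1 [-])
[3] deliver 3→0 → ∅
[4] deliver 0→1 → N1(part t1 [-])
[5] deliver 1→0 → ∅
[6] deliver 0→1 → ∅
[7] deliver 4→2 → ∅
[8] deliver 1→3 → ∅
[9] crash(3) → N3(✗part t1 [-])
[10] recover(3) → N3(part t1 [-])
[11] deliver 3→2 → ∅
[12] timeout(0) → N0(coor t2 [-])
[13] deliver 0→1 → N1(part t2 [-])
[14] propose(0,'x') → N0(coor t3 [-])
[15] deliver 0→3 → N3(part t2 [-])
[16] deliver 3→0 → ∅
[17] deliver 0→4 → N4(part t1 [-])
[18] deliver 4→0 → ∅
[19] deliver 0→2 → N2(part t1 [-])
[20] deliver 2→0 → ∅
[21] propose(0,'p') → N0(coor t4 [-])
[22] deliver 0→4 → N4(part t2 [-])
[23] deliver 4→0 → ∅
[24] deliver 0→3 → N3(part t3 [-])
[25] deliver 3→0 → ∅
[26] deliver 1→3 → ∅

3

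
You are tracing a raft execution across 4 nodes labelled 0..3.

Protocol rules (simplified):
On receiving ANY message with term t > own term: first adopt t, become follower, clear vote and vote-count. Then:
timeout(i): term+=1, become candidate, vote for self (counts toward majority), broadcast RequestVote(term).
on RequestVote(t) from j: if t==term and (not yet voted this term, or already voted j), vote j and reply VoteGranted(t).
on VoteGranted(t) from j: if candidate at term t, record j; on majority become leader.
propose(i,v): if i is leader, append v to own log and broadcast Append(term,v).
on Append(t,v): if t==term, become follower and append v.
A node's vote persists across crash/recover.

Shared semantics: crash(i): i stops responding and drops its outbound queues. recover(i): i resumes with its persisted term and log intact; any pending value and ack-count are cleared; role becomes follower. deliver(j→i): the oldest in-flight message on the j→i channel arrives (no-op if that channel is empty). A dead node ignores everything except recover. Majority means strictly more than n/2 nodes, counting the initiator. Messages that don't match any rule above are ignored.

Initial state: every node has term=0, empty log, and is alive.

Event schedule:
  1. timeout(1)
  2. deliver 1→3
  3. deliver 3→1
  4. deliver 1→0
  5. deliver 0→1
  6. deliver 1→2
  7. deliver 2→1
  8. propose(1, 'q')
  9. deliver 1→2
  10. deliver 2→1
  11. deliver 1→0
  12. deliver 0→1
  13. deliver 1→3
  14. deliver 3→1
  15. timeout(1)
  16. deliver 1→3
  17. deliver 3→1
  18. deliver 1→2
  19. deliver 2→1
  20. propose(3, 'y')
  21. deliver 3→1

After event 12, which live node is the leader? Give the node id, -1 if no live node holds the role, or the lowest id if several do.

e1 timeout(1): 1[cand,t=1,-]
e2 deliver 1→3: 3[foll,t=1,-]
e3 deliver 3→1: ·
e4 deliver 1→0: 0[foll,t=1,-]
e5 deliver 0→1: 1[lead,t=1,-]
e6 deliver 1→2: 2[foll,t=1,-]
e7 deliver 2→1: ·
e8 propose(1,'q'): 1[lead,t=1,q]
e9 deliver 1→2: 2[foll,t=1,q]
e10 deliver 2→1: ·
e11 deliver 1→0: 0[foll,t=1,q]
e12 deliver 0→1: ·

1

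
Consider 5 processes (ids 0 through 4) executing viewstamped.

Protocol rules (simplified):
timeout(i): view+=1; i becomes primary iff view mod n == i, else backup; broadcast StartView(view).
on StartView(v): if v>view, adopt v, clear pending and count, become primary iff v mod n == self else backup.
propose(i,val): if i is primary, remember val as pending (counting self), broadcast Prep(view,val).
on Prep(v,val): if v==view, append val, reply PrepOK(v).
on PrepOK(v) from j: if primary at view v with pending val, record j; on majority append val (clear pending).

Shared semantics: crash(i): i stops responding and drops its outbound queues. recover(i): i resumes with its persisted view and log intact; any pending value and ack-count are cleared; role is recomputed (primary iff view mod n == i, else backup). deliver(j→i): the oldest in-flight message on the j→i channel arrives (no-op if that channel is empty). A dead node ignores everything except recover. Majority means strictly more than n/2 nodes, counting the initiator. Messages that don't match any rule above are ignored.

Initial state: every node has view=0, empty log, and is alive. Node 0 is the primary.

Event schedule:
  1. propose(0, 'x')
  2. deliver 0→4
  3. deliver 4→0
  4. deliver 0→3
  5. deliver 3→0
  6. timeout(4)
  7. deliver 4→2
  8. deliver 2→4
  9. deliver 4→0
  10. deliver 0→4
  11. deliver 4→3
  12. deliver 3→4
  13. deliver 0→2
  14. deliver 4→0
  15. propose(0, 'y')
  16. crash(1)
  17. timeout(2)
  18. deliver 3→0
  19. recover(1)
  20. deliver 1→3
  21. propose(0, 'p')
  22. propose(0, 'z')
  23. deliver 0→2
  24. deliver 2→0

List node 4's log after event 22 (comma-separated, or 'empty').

x

after 1 — propose(0,'x'): ·
after 2 — deliver 0→4: n4:back/v0/[x]
after 3 — deliver 4→0: ·
after 4 — deliver 0→3: n3:back/v0/[x]
after 5 — deliver 3→0: n0:prim/v0/[x]
after 6 — timeout(4): n4:back/v1/[x]
after 7 — deliver 4→2: n2:back/v1/[-]
after 8 — deliver 2→4: ·
after 9 — deliver 4→0: n0:back/v1/[x]
after 10 — deliver 0→4: ·
after 11 — deliver 4→3: n3:back/v1/[x]
after 12 — deliver 3→4: ·
after 13 — deliver 0→2: ·
after 14 — deliver 4→0: ·
after 15 — propose(0,'y'): ·
after 16 — crash(1): n1:✗back/v0/[-]
after 17 — timeout(2): n2:prim/v2/[-]
after 18 — deliver 3→0: ·
after 19 — recover(1): n1:back/v0/[-]
after 20 — deliver 1→3: ·
after 21 — propose(0,'p'): ·
after 22 — propose(0,'z'): ·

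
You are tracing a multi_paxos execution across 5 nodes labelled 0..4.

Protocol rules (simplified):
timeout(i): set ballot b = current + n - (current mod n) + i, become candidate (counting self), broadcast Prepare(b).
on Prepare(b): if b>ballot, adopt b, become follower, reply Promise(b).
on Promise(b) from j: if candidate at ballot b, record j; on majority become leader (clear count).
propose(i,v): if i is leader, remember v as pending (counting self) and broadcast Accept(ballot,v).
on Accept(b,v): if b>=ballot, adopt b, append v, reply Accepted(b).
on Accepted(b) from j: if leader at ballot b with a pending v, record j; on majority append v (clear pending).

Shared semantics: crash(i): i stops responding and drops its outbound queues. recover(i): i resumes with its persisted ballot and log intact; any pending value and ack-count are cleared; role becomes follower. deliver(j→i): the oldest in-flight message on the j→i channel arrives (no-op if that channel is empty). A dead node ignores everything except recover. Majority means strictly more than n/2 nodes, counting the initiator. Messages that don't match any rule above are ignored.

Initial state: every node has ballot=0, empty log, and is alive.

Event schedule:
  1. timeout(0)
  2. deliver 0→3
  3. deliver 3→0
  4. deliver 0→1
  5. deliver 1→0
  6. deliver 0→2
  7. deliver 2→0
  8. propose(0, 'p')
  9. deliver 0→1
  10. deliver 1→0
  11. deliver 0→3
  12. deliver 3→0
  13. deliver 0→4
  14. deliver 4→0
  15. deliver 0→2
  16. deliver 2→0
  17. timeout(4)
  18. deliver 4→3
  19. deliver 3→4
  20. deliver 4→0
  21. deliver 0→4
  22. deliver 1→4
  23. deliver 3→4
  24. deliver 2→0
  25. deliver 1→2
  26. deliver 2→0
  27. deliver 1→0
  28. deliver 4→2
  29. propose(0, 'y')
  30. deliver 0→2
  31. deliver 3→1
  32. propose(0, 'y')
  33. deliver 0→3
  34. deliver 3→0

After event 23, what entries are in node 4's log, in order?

empty

e1 timeout(0): 0[cand,b=5,-]
e2 deliver 0→3: 3[foll,b=5,-]
e3 deliver 3→0: ·
e4 deliver 0→1: 1[foll,b=5,-]
e5 deliver 1→0: 0[lead,b=5,-]
e6 deliver 0→2: 2[foll,b=5,-]
e7 deliver 2→0: ·
e8 propose(0,'p'): ·
e9 deliver 0→1: 1[foll,b=5,p]
e10 deliver 1→0: ·
e11 deliver 0→3: 3[foll,b=5,p]
e12 deliver 3→0: 0[lead,b=5,p]
e13 deliver 0→4: 4[foll,b=5,-]
e14 deliver 4→0: ·
e15 deliver 0→2: 2[foll,b=5,p]
e16 deliver 2→0: ·
e17 timeout(4): 4[cand,b=14,-]
e18 deliver 4→3: 3[foll,b=14,p]
e19 deliver 3→4: ·
e20 deliver 4→0: 0[foll,b=14,p]
e21 deliver 0→4: ·
e22 deliver 1→4: ·
e23 deliver 3→4: ·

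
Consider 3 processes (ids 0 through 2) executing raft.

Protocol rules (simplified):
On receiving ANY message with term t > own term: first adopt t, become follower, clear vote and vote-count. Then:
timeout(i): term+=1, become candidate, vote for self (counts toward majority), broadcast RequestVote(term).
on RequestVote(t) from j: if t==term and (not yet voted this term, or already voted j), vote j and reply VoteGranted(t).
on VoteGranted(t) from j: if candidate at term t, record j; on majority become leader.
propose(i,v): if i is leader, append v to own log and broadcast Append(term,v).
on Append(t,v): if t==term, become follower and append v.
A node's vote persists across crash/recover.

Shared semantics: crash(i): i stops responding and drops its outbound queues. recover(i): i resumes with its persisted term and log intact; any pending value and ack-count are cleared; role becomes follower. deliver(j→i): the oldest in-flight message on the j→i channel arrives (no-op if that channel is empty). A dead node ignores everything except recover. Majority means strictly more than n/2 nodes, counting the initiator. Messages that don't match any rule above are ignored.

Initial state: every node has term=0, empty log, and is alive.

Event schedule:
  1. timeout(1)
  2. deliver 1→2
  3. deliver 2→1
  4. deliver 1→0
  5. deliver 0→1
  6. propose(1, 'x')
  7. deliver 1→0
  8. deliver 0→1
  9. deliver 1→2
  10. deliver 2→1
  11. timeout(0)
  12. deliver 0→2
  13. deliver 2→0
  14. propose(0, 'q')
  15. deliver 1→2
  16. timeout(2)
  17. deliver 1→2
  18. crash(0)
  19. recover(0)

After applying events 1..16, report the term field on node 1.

e1 timeout(1): 1[cand,t=1,-]
e2 deliver 1→2: 2[foll,t=1,-]
e3 deliver 2→1: 1[lead,t=1,-]
e4 deliver 1→0: 0[foll,t=1,-]
e5 deliver 0→1: ·
e6 propose(1,'x'): 1[lead,t=1,x]
e7 deliver 1→0: 0[foll,t=1,x]
e8 deliver 0→1: ·
e9 deliver 1→2: 2[foll,t=1,x]
e10 deliver 2→1: ·
e11 timeout(0): 0[cand,t=2,x]
e12 deliver 0→2: 2[foll,t=2,x]
e13 deliver 2→0: 0[lead,t=2,x]
e14 propose(0,'q'): 0[lead,t=2,x,q]
e15 deliver 1→2: ·
e16 timeout(2): 2[cand,t=3,x]

1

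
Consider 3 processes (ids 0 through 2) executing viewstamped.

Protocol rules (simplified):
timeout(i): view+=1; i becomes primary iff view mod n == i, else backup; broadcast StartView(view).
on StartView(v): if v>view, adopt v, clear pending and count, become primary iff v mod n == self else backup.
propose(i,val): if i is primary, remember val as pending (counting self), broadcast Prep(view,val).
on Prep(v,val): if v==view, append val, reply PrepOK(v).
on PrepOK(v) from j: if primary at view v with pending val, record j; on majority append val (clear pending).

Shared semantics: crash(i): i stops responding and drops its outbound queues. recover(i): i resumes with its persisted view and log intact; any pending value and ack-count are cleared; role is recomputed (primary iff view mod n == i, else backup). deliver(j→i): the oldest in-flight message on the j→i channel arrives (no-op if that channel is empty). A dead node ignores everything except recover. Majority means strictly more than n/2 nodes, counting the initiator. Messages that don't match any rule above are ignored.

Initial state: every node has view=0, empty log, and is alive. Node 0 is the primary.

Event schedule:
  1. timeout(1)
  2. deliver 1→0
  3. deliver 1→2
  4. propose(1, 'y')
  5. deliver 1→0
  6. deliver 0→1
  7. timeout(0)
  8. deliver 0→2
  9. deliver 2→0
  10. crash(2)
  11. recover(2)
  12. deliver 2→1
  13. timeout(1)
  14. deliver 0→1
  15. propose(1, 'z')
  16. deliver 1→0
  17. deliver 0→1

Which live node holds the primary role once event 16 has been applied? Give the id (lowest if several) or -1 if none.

2

e1 timeout(1): 1[prim,v=1,-]
e2 deliver 1→0: 0[back,v=1,-]
e3 deliver 1→2: 2[back,v=1,-]
e4 propose(1,'y'): ·
e5 deliver 1→0: 0[back,v=1,y]
e6 deliver 0→1: 1[prim,v=1,y]
e7 timeout(0): 0[back,v=2,y]
e8 deliver 0→2: 2[prim,v=2,-]
e9 deliver 2→0: ·
e10 crash(2): 2[✗prim,v=2,-]
e11 recover(2): 2[prim,v=2,-]
e12 deliver 2→1: ·
e13 timeout(1): 1[back,v=2,y]
e14 deliver 0→1: ·
e15 propose(1,'z'): ·
e16 deliver 1→0: ·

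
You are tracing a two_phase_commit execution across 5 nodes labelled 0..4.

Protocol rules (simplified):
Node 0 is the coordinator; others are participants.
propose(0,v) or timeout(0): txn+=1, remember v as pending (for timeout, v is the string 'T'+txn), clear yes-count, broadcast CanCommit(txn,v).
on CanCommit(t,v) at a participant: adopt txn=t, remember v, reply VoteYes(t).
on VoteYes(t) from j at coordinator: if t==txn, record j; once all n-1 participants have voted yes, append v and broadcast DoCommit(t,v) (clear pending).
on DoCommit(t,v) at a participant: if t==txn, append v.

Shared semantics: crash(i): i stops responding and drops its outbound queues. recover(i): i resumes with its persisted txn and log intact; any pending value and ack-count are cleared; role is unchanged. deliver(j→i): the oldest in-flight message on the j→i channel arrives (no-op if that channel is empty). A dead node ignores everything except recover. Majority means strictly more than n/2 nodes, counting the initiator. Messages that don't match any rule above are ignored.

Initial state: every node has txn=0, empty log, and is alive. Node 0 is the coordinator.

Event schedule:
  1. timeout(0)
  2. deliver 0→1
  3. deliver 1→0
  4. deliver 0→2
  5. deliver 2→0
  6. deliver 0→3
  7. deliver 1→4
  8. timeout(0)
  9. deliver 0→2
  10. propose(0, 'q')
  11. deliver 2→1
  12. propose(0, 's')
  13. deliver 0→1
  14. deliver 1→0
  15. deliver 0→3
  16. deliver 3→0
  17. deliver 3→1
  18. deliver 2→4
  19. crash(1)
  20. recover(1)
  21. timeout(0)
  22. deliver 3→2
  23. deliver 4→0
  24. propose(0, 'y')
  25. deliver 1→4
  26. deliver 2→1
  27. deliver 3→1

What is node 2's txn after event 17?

2

1. timeout(0):  <0:coor t1 ->
2. deliver 0→1:  <1:part t1 ->
3. deliver 1→0:  nop
4. deliver 0→2:  <2:part t1 ->
5. deliver 2→0:  nop
6. deliver 0→3:  <3:part t1 ->
7. deliver 1→4:  nop
8. timeout(0):  <0:coor t2 ->
9. deliver 0→2:  <2:part t2 ->
10. propose(0,'q'):  <0:coor t3 ->
11. deliver 2→1:  nop
12. propose(0,'s'):  <0:coor t4 ->
13. deliver 0→1:  <1:part t2 ->
14. deliver 1→0:  nop
15. deliver 0→3:  <3:part t2 ->
16. deliver 3→0:  nop
17. deliver 3→1:  nop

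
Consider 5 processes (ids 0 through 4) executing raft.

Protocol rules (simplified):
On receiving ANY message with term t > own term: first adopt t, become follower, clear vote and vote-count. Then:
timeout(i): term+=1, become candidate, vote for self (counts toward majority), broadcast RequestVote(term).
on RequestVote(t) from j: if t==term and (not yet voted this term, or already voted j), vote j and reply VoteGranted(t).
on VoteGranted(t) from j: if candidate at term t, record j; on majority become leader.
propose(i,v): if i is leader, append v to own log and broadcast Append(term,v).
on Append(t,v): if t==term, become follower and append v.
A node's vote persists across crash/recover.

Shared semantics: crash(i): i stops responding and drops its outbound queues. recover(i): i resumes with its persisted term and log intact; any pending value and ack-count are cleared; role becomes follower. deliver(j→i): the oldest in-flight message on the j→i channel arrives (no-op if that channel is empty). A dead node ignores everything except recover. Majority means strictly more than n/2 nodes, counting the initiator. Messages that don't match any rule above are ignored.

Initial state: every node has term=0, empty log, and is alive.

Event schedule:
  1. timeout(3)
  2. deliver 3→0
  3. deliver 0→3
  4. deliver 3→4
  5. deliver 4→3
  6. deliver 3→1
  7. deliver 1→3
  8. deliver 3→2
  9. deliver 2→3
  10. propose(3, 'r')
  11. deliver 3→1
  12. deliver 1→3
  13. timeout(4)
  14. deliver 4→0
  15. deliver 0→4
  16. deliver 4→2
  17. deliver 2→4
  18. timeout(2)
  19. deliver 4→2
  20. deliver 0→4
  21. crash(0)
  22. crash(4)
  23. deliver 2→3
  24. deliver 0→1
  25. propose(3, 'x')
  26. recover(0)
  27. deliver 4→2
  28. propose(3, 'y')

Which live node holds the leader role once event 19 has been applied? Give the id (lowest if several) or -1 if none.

3

1. timeout(3):  <3:cand t1 ->
2. deliver 3→0:  <0:foll t1 ->
3. deliver 0→3:  nop
4. deliver 3→4:  <4:foll t1 ->
5. deliver 4→3:  <3:lead t1 ->
6. deliver 3→1:  <1:foll t1 ->
7. deliver 1→3:  nop
8. deliver 3→2:  <2:foll t1 ->
9. deliver 2→3:  nop
10. propose(3,'r'):  <3:lead t1 r>
11. deliver 3→1:  <1:foll t1 r>
12. deliver 1→3:  nop
13. timeout(4):  <4:cand t2 ->
14. deliver 4→0:  <0:foll t2 ->
15. deliver 0→4:  nop
16. deliver 4→2:  <2:foll t2 ->
17. deliver 2→4:  <4:lead t2 ->
18. timeout(2):  <2:cand t3 ->
19. deliver 4→2:  nop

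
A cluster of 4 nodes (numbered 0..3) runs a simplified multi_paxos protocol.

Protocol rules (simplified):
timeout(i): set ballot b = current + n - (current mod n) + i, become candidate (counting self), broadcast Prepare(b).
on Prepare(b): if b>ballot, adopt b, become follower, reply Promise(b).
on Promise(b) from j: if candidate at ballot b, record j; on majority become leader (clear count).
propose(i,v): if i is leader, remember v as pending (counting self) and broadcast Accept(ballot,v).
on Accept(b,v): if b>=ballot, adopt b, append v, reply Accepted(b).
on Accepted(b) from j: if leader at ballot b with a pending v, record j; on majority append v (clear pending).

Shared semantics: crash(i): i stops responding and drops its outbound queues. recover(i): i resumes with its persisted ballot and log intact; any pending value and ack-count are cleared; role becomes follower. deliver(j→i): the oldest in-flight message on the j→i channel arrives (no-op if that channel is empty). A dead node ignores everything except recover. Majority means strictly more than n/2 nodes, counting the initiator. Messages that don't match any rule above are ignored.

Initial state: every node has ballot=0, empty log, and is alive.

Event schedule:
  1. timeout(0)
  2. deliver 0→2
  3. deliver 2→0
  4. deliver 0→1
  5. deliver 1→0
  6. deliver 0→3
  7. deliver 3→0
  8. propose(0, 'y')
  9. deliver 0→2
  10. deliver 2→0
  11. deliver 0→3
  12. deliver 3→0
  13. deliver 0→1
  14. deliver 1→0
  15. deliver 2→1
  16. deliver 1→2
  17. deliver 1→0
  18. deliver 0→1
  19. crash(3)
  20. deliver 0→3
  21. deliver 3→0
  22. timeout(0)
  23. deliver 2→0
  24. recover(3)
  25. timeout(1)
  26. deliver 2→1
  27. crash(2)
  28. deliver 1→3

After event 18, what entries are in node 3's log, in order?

1. timeout(0):  <0:cand b4 ->
2. deliver 0→2:  <2:foll b4 ->
3. deliver 2→0:  nop
4. deliver 0→1:  <1:foll b4 ->
5. deliver 1→0:  <0:lead b4 ->
6. deliver 0→3:  <3:foll b4 ->
7. deliver 3→0:  nop
8. propose(0,'y'):  nop
9. deliver 0→2:  <2:foll b4 y>
10. deliver 2→0:  nop
11. deliver 0→3:  <3:foll b4 y>
12. deliver 3→0:  <0:lead b4 y>
13. deliver 0→1:  <1:foll b4 y>
14. deliver 1→0:  nop
15. deliver 2→1:  nop
16. deliver 1→2:  nop
17. deliver 1→0:  nop
18. deliver 0→1:  nop

y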